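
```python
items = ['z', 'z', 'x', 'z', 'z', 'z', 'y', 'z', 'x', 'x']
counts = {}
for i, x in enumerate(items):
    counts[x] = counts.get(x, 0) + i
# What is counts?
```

Initial: counts = {}, items = ['z', 'z', 'x', 'z', 'z', 'z', 'y', 'z', 'x', 'x']
i=0, x='z': counts = {'z': 0}
i=1, x='z': counts = {'z': 1}
i=2, x='x': counts = {'z': 1, 'x': 2}
i=3, x='z': counts = {'z': 4, 'x': 2}
i=4, x='z': counts = {'z': 8, 'x': 2}
i=5, x='z': counts = {'z': 13, 'x': 2}
i=6, x='y': counts = {'z': 13, 'x': 2, 'y': 6}
i=7, x='z': counts = {'z': 20, 'x': 2, 'y': 6}
i=8, x='x': counts = {'z': 20, 'x': 10, 'y': 6}
i=9, x='x': counts = {'z': 20, 'x': 19, 'y': 6}

{'z': 20, 'x': 19, 'y': 6}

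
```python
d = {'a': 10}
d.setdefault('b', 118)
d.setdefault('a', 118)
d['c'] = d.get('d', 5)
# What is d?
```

After line 1: d = {'a': 10}
After line 2 (setdefault adds 'b'=118): d = {'a': 10, 'b': 118}
After line 3 (setdefault 'a' no-op, already exists): d = {'a': 10, 'b': 118}
After line 4 (get('d', 5) returns default since 'd' not in d): d = {'a': 10, 'b': 118, 'c': 5}

{'a': 10, 'b': 118, 'c': 5}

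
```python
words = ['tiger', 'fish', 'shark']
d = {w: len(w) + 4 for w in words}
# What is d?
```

{'tiger': 9, 'fish': 8, 'shark': 9}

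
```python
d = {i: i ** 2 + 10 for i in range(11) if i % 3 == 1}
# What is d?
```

{1: 11, 4: 26, 7: 59, 10: 110}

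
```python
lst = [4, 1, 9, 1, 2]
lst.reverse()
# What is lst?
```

[2, 1, 9, 1, 4]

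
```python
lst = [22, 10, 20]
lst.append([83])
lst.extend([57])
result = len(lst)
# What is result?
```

After line 1: lst = [22, 10, 20]
After line 2 (append adds [83] as single element): lst = [22, 10, 20, [83]]
After line 3 (extend unpacks [57], adds 57): lst = [22, 10, 20, [83], 57]
After line 4: result = len(lst) = 5

5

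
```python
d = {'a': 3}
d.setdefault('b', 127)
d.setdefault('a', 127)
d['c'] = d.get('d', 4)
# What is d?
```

After line 1: d = {'a': 3}
After line 2 (setdefault adds 'b'=127): d = {'a': 3, 'b': 127}
After line 3 (setdefault 'a' no-op, already exists): d = {'a': 3, 'b': 127}
After line 4 (get('d', 4) returns default since 'd' not in d): d = {'a': 3, 'b': 127, 'c': 4}

{'a': 3, 'b': 127, 'c': 4}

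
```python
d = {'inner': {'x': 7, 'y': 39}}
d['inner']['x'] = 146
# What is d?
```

After line 1: d = {'inner': {'x': 7, 'y': 39}}
After line 2 (inner x overwritten): d = {'inner': {'x': 146, 'y': 39}}

{'inner': {'x': 146, 'y': 39}}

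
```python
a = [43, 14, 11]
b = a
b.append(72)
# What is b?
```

After line 1: a = [43, 14, 11]
After line 2 (b = a is an alias, same object): a = [43, 14, 11], b = [43, 14, 11]
After line 3 (b.append mutates the shared list): a = [43, 14, 11, 72], b = [43, 14, 11, 72]

[43, 14, 11, 72]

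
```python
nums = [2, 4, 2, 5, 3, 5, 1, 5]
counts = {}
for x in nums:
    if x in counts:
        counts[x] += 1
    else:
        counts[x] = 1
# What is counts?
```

Initial: counts = {}, nums = [2, 4, 2, 5, 3, 5, 1, 5]
See 2: counts = {2: 1}
See 4: counts = {2: 1, 4: 1}
See 2: counts = {2: 2, 4: 1}
See 5: counts = {2: 2, 4: 1, 5: 1}
See 3: counts = {2: 2, 4: 1, 5: 1, 3: 1}
See 5: counts = {2: 2, 4: 1, 5: 2, 3: 1}
See 1: counts = {2: 2, 4: 1, 5: 2, 3: 1, 1: 1}
See 5: counts = {2: 2, 4: 1, 5: 3, 3: 1, 1: 1}

{2: 2, 4: 1, 5: 3, 3: 1, 1: 1}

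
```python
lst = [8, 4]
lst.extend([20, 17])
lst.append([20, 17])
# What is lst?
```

After line 1: lst = [8, 4]
After line 2 (extend unpacks [20, 17]): lst = [8, 4, 20, 17]
After line 3 (append adds [20, 17] as single element): lst = [8, 4, 20, 17, [20, 17]]

[8, 4, 20, 17, [20, 17]]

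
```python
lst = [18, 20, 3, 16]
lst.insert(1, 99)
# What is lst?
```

[18, 99, 20, 3, 16]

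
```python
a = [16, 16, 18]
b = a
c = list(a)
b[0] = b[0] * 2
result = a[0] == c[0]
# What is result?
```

After line 1: a = [16, 16, 18]
After line 2 (b = a, alias): a = [16, 16, 18], b = [16, 16, 18]
After line 3 (c = list(a) is a copy, new object): c = [16, 16, 18]
After line 4 (b[0] = 16 * 2 = 32; mutates shared a/b): a = b = [32, 16, 18], c = [16, 16, 18]
After line 5 (a[0] = 32, c[0] = 16; result = False)

False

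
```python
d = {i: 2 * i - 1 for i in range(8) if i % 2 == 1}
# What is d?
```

{1: 1, 3: 5, 5: 9, 7: 13}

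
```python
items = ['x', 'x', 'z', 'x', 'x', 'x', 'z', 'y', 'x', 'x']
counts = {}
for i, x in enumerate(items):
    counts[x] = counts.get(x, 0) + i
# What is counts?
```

Initial: counts = {}, items = ['x', 'x', 'z', 'x', 'x', 'x', 'z', 'y', 'x', 'x']
i=0, x='x': counts = {'x': 0}
i=1, x='x': counts = {'x': 1}
i=2, x='z': counts = {'x': 1, 'z': 2}
i=3, x='x': counts = {'x': 4, 'z': 2}
i=4, x='x': counts = {'x': 8, 'z': 2}
i=5, x='x': counts = {'x': 13, 'z': 2}
i=6, x='z': counts = {'x': 13, 'z': 8}
i=7, x='y': counts = {'x': 13, 'z': 8, 'y': 7}
i=8, x='x': counts = {'x': 21, 'z': 8, 'y': 7}
i=9, x='x': counts = {'x': 30, 'z': 8, 'y': 7}

{'x': 30, 'z': 8, 'y': 7}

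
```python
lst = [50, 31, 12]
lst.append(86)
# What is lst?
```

[50, 31, 12, 86]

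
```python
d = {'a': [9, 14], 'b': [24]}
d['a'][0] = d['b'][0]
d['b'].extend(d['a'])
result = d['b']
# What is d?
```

After line 1: d = {'a': [9, 14], 'b': [24]}
After line 2 (a[0] = b[0] = 24): d = {'a': [24, 14], 'b': [24]}
After line 3 (b.extend(a) appends [24, 14]): d = {'a': [24, 14], 'b': [24, 24, 14]}
After line 4: result = d['b'] = [24, 24, 14]

{'a': [24, 14], 'b': [24, 24, 14]}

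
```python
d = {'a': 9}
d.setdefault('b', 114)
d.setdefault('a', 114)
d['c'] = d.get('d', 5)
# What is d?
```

After line 1: d = {'a': 9}
After line 2 (setdefault adds 'b'=114): d = {'a': 9, 'b': 114}
After line 3 (setdefault 'a' no-op, already exists): d = {'a': 9, 'b': 114}
After line 4 (get('d', 5) returns default since 'd' not in d): d = {'a': 9, 'b': 114, 'c': 5}

{'a': 9, 'b': 114, 'c': 5}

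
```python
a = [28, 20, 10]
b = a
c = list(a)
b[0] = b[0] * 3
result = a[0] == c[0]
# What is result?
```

After line 1: a = [28, 20, 10]
After line 2 (b = a, alias): a = [28, 20, 10], b = [28, 20, 10]
After line 3 (c = list(a) is a copy, new object): c = [28, 20, 10]
After line 4 (b[0] = 28 * 3 = 84; mutates shared a/b): a = b = [84, 20, 10], c = [28, 20, 10]
After line 5 (a[0] = 84, c[0] = 28; result = False)

False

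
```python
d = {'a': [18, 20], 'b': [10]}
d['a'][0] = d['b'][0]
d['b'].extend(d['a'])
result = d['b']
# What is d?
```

After line 1: d = {'a': [18, 20], 'b': [10]}
After line 2 (a[0] = b[0] = 10): d = {'a': [10, 20], 'b': [10]}
After line 3 (b.extend(a) appends [10, 20]): d = {'a': [10, 20], 'b': [10, 10, 20]}
After line 4: result = d['b'] = [10, 10, 20]

{'a': [10, 20], 'b': [10, 10, 20]}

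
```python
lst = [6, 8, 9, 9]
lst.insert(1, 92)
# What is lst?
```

[6, 92, 8, 9, 9]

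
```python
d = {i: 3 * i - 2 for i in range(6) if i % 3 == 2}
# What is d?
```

{2: 4, 5: 13}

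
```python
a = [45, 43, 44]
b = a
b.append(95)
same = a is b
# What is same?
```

After line 1: a = [45, 43, 44]
After line 2 (b = a is an alias, same object): a = [45, 43, 44], b = [45, 43, 44]
After line 3 (b.append mutates the shared list): a = [45, 43, 44, 95], b = [45, 43, 44, 95]
After line 4 (same = a is b; same object -> True): same = True

True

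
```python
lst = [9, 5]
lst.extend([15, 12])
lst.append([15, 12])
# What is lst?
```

After line 1: lst = [9, 5]
After line 2 (extend unpacks [15, 12]): lst = [9, 5, 15, 12]
After line 3 (append adds [15, 12] as single element): lst = [9, 5, 15, 12, [15, 12]]

[9, 5, 15, 12, [15, 12]]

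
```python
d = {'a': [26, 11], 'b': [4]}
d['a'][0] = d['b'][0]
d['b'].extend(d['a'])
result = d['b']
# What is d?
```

After line 1: d = {'a': [26, 11], 'b': [4]}
After line 2 (a[0] = b[0] = 4): d = {'a': [4, 11], 'b': [4]}
After line 3 (b.extend(a) appends [4, 11]): d = {'a': [4, 11], 'b': [4, 4, 11]}
After line 4: result = d['b'] = [4, 4, 11]

{'a': [4, 11], 'b': [4, 4, 11]}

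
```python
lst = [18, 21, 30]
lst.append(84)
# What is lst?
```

[18, 21, 30, 84]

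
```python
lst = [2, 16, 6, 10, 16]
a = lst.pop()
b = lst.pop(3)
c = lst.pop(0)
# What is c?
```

After line 1: lst = [2, 16, 6, 10, 16]
After line 2 (pop() -> a = 16): lst = [2, 16, 6, 10]
After line 3 (pop(3) -> b = 10): lst = [2, 16, 6]
After line 4 (pop(0) -> c = 2): lst = [16, 6]

2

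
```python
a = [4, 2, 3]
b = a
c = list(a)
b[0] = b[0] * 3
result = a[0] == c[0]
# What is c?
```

After line 1: a = [4, 2, 3]
After line 2 (b = a, alias): a = [4, 2, 3], b = [4, 2, 3]
After line 3 (c = list(a) is a copy, new object): c = [4, 2, 3]
After line 4 (b[0] = 4 * 3 = 12; mutates shared a/b): a = b = [12, 2, 3], c = [4, 2, 3]
After line 5 (a[0] = 12, c[0] = 4; result = False)

[4, 2, 3]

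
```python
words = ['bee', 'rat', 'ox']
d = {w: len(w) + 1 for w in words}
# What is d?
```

{'bee': 4, 'rat': 4, 'ox': 3}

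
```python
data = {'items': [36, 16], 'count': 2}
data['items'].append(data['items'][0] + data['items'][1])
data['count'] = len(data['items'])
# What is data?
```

After line 1: data = {'items': [36, 16], 'count': 2}
After line 2 (append 36 + 16 = 52): data = {'items': [36, 16, 52], 'count': 2}
After line 3 (count = len(items) = 3): data = {'items': [36, 16, 52], 'count': 3}

{'items': [36, 16, 52], 'count': 3}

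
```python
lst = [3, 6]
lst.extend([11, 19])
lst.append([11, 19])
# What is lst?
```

After line 1: lst = [3, 6]
After line 2 (extend unpacks [11, 19]): lst = [3, 6, 11, 19]
After line 3 (append adds [11, 19] as single element): lst = [3, 6, 11, 19, [11, 19]]

[3, 6, 11, 19, [11, 19]]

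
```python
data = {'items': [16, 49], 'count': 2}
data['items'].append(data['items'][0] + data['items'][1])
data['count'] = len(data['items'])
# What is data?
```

After line 1: data = {'items': [16, 49], 'count': 2}
After line 2 (append 16 + 49 = 65): data = {'items': [16, 49, 65], 'count': 2}
After line 3 (count = len(items) = 3): data = {'items': [16, 49, 65], 'count': 3}

{'items': [16, 49, 65], 'count': 3}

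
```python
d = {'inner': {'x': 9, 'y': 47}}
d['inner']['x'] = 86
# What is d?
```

After line 1: d = {'inner': {'x': 9, 'y': 47}}
After line 2 (inner x overwritten): d = {'inner': {'x': 86, 'y': 47}}

{'inner': {'x': 86, 'y': 47}}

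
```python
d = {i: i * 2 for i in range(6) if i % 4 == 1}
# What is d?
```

{1: 2, 5: 10}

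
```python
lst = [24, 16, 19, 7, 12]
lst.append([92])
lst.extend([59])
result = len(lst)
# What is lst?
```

After line 1: lst = [24, 16, 19, 7, 12]
After line 2 (append adds [92] as single element): lst = [24, 16, 19, 7, 12, [92]]
After line 3 (extend unpacks [59], adds 59): lst = [24, 16, 19, 7, 12, [92], 59]
After line 4: result = len(lst) = 7

[24, 16, 19, 7, 12, [92], 59]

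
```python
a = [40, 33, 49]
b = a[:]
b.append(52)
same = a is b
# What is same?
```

After line 1: a = [40, 33, 49]
After line 2 (b = a[:] is a shallow copy, new object): a = [40, 33, 49], b = [40, 33, 49]
After line 3 (append only mutates b): a = [40, 33, 49], b = [40, 33, 49, 52]
After line 4 (same = a is b; different objects -> False): same = False

False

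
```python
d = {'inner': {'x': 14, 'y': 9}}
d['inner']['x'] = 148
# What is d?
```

After line 1: d = {'inner': {'x': 14, 'y': 9}}
After line 2 (inner x overwritten): d = {'inner': {'x': 148, 'y': 9}}

{'inner': {'x': 148, 'y': 9}}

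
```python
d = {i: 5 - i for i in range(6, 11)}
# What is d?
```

{6: -1, 7: -2, 8: -3, 9: -4, 10: -5}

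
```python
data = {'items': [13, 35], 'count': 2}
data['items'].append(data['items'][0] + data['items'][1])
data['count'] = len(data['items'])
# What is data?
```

After line 1: data = {'items': [13, 35], 'count': 2}
After line 2 (append 13 + 35 = 48): data = {'items': [13, 35, 48], 'count': 2}
After line 3 (count = len(items) = 3): data = {'items': [13, 35, 48], 'count': 3}

{'items': [13, 35, 48], 'count': 3}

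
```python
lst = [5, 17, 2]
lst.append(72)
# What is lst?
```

[5, 17, 2, 72]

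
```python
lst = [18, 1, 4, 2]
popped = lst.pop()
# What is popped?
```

2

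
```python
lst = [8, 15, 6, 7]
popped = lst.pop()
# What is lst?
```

[8, 15, 6]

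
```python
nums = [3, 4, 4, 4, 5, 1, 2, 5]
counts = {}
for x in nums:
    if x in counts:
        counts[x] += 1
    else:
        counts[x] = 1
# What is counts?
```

Initial: counts = {}, nums = [3, 4, 4, 4, 5, 1, 2, 5]
See 3: counts = {3: 1}
See 4: counts = {3: 1, 4: 1}
See 4: counts = {3: 1, 4: 2}
See 4: counts = {3: 1, 4: 3}
See 5: counts = {3: 1, 4: 3, 5: 1}
See 1: counts = {3: 1, 4: 3, 5: 1, 1: 1}
See 2: counts = {3: 1, 4: 3, 5: 1, 1: 1, 2: 1}
See 5: counts = {3: 1, 4: 3, 5: 2, 1: 1, 2: 1}

{3: 1, 4: 3, 5: 2, 1: 1, 2: 1}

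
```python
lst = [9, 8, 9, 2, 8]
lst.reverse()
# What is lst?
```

[8, 2, 9, 8, 9]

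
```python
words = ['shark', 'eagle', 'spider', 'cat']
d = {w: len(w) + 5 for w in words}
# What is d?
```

{'shark': 10, 'eagle': 10, 'spider': 11, 'cat': 8}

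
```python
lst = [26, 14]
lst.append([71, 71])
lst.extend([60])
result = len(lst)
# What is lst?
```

After line 1: lst = [26, 14]
After line 2 (append adds [71, 71] as single element): lst = [26, 14, [71, 71]]
After line 3 (extend unpacks [60], adds 60): lst = [26, 14, [71, 71], 60]
After line 4: result = len(lst) = 4

[26, 14, [71, 71], 60]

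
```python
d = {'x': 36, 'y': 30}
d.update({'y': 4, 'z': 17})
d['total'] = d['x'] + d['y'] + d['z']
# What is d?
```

After line 1: d = {'x': 36, 'y': 30}
After line 2 (y overwritten, z added): d = {'x': 36, 'y': 4, 'z': 17}
After line 3 (total = 36 + 4 + 17 = 57): d = {'x': 36, 'y': 4, 'z': 17, 'total': 57}

{'x': 36, 'y': 4, 'z': 17, 'total': 57}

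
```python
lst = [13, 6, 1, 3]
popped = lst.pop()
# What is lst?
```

[13, 6, 1]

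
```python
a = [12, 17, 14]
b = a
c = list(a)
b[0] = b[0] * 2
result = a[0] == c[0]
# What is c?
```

After line 1: a = [12, 17, 14]
After line 2 (b = a, alias): a = [12, 17, 14], b = [12, 17, 14]
After line 3 (c = list(a) is a copy, new object): c = [12, 17, 14]
After line 4 (b[0] = 12 * 2 = 24; mutates shared a/b): a = b = [24, 17, 14], c = [12, 17, 14]
After line 5 (a[0] = 24, c[0] = 12; result = False)

[12, 17, 14]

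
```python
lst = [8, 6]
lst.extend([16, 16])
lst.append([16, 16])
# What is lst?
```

After line 1: lst = [8, 6]
After line 2 (extend unpacks [16, 16]): lst = [8, 6, 16, 16]
After line 3 (append adds [16, 16] as single element): lst = [8, 6, 16, 16, [16, 16]]

[8, 6, 16, 16, [16, 16]]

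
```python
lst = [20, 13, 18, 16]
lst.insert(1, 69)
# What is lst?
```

[20, 69, 13, 18, 16]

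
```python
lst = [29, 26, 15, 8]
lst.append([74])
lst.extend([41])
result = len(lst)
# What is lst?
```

After line 1: lst = [29, 26, 15, 8]
After line 2 (append adds [74] as single element): lst = [29, 26, 15, 8, [74]]
After line 3 (extend unpacks [41], adds 41): lst = [29, 26, 15, 8, [74], 41]
After line 4: result = len(lst) = 6

[29, 26, 15, 8, [74], 41]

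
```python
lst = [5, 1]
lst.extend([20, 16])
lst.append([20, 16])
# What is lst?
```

After line 1: lst = [5, 1]
After line 2 (extend unpacks [20, 16]): lst = [5, 1, 20, 16]
After line 3 (append adds [20, 16] as single element): lst = [5, 1, 20, 16, [20, 16]]

[5, 1, 20, 16, [20, 16]]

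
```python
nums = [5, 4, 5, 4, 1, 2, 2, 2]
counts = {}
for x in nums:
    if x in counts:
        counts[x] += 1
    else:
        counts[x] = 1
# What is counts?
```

Initial: counts = {}, nums = [5, 4, 5, 4, 1, 2, 2, 2]
See 5: counts = {5: 1}
See 4: counts = {5: 1, 4: 1}
See 5: counts = {5: 2, 4: 1}
See 4: counts = {5: 2, 4: 2}
See 1: counts = {5: 2, 4: 2, 1: 1}
See 2: counts = {5: 2, 4: 2, 1: 1, 2: 1}
See 2: counts = {5: 2, 4: 2, 1: 1, 2: 2}
See 2: counts = {5: 2, 4: 2, 1: 1, 2: 3}

{5: 2, 4: 2, 1: 1, 2: 3}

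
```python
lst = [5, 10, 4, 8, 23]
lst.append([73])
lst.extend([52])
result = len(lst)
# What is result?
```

After line 1: lst = [5, 10, 4, 8, 23]
After line 2 (append adds [73] as single element): lst = [5, 10, 4, 8, 23, [73]]
After line 3 (extend unpacks [52], adds 52): lst = [5, 10, 4, 8, 23, [73], 52]
After line 4: result = len(lst) = 7

7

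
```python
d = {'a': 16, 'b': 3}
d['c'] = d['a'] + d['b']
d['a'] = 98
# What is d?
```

After line 1: d = {'a': 16, 'b': 3}
After line 2 (d['c'] = 16 + 3): d = {'a': 16, 'b': 3, 'c': 19}
After line 3: d = {'a': 98, 'b': 3, 'c': 19}

{'a': 98, 'b': 3, 'c': 19}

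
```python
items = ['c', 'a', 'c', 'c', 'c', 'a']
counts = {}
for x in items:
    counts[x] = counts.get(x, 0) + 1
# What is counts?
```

Initial: counts = {}, items = ['c', 'a', 'c', 'c', 'c', 'a']
See 'c': counts = {'c': 1}
See 'a': counts = {'c': 1, 'a': 1}
See 'c': counts = {'c': 2, 'a': 1}
See 'c': counts = {'c': 3, 'a': 1}
See 'c': counts = {'c': 4, 'a': 1}
See 'a': counts = {'c': 4, 'a': 2}

{'c': 4, 'a': 2}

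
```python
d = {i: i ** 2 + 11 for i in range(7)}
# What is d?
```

{0: 11, 1: 12, 2: 15, 3: 20, 4: 27, 5: 36, 6: 47}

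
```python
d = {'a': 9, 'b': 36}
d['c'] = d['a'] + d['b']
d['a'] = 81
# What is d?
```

After line 1: d = {'a': 9, 'b': 36}
After line 2 (d['c'] = 9 + 36): d = {'a': 9, 'b': 36, 'c': 45}
After line 3: d = {'a': 81, 'b': 36, 'c': 45}

{'a': 81, 'b': 36, 'c': 45}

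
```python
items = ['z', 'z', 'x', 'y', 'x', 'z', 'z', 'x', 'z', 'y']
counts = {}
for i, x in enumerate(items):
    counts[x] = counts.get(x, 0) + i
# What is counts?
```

Initial: counts = {}, items = ['z', 'z', 'x', 'y', 'x', 'z', 'z', 'x', 'z', 'y']
i=0, x='z': counts = {'z': 0}
i=1, x='z': counts = {'z': 1}
i=2, x='x': counts = {'z': 1, 'x': 2}
i=3, x='y': counts = {'z': 1, 'x': 2, 'y': 3}
i=4, x='x': counts = {'z': 1, 'x': 6, 'y': 3}
i=5, x='z': counts = {'z': 6, 'x': 6, 'y': 3}
i=6, x='z': counts = {'z': 12, 'x': 6, 'y': 3}
i=7, x='x': counts = {'z': 12, 'x': 13, 'y': 3}
i=8, x='z': counts = {'z': 20, 'x': 13, 'y': 3}
i=9, x='y': counts = {'z': 20, 'x': 13, 'y': 12}

{'z': 20, 'x': 13, 'y': 12}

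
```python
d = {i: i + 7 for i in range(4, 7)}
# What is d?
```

{4: 11, 5: 12, 6: 13}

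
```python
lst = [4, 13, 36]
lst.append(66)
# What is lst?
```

[4, 13, 36, 66]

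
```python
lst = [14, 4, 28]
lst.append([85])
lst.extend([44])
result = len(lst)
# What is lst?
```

After line 1: lst = [14, 4, 28]
After line 2 (append adds [85] as single element): lst = [14, 4, 28, [85]]
After line 3 (extend unpacks [44], adds 44): lst = [14, 4, 28, [85], 44]
After line 4: result = len(lst) = 5

[14, 4, 28, [85], 44]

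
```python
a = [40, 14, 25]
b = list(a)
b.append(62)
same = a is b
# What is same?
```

After line 1: a = [40, 14, 25]
After line 2 (b = list(a) is a shallow copy, new object): a = [40, 14, 25], b = [40, 14, 25]
After line 3 (append only mutates b): a = [40, 14, 25], b = [40, 14, 25, 62]
After line 4 (same = a is b; different objects -> False): same = False

False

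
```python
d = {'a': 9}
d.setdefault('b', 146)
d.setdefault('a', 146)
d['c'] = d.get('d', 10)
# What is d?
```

After line 1: d = {'a': 9}
After line 2 (setdefault adds 'b'=146): d = {'a': 9, 'b': 146}
After line 3 (setdefault 'a' no-op, already exists): d = {'a': 9, 'b': 146}
After line 4 (get('d', 10) returns default since 'd' not in d): d = {'a': 9, 'b': 146, 'c': 10}

{'a': 9, 'b': 146, 'c': 10}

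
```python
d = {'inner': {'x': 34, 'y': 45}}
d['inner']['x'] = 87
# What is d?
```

After line 1: d = {'inner': {'x': 34, 'y': 45}}
After line 2 (inner x overwritten): d = {'inner': {'x': 87, 'y': 45}}

{'inner': {'x': 87, 'y': 45}}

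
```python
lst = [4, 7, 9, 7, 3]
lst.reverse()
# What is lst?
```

[3, 7, 9, 7, 4]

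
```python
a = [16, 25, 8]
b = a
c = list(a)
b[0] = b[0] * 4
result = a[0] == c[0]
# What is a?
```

After line 1: a = [16, 25, 8]
After line 2 (b = a, alias): a = [16, 25, 8], b = [16, 25, 8]
After line 3 (c = list(a) is a copy, new object): c = [16, 25, 8]
After line 4 (b[0] = 16 * 4 = 64; mutates shared a/b): a = b = [64, 25, 8], c = [16, 25, 8]
After line 5 (a[0] = 64, c[0] = 16; result = False)

[64, 25, 8]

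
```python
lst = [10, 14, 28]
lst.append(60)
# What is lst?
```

[10, 14, 28, 60]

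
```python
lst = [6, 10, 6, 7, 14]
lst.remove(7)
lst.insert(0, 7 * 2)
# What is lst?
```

After line 1: lst = [6, 10, 6, 7, 14]
After line 2 (remove first 7): lst = [6, 10, 6, 14]
After line 3 (insert 14 at index 0): lst = [14, 6, 10, 6, 14]

[14, 6, 10, 6, 14]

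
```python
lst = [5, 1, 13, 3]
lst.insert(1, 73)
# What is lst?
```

[5, 73, 1, 13, 3]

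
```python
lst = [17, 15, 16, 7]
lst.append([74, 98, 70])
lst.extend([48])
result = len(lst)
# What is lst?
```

After line 1: lst = [17, 15, 16, 7]
After line 2 (append adds [74, 98, 70] as single element): lst = [17, 15, 16, 7, [74, 98, 70]]
After line 3 (extend unpacks [48], adds 48): lst = [17, 15, 16, 7, [74, 98, 70], 48]
After line 4: result = len(lst) = 6

[17, 15, 16, 7, [74, 98, 70], 48]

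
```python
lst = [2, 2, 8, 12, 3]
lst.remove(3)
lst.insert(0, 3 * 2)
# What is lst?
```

After line 1: lst = [2, 2, 8, 12, 3]
After line 2 (remove first 3): lst = [2, 2, 8, 12]
After line 3 (insert 6 at index 0): lst = [6, 2, 2, 8, 12]

[6, 2, 2, 8, 12]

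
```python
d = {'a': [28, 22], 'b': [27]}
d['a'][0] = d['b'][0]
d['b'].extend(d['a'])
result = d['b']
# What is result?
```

After line 1: d = {'a': [28, 22], 'b': [27]}
After line 2 (a[0] = b[0] = 27): d = {'a': [27, 22], 'b': [27]}
After line 3 (b.extend(a) appends [27, 22]): d = {'a': [27, 22], 'b': [27, 27, 22]}
After line 4: result = d['b'] = [27, 27, 22]

[27, 27, 22]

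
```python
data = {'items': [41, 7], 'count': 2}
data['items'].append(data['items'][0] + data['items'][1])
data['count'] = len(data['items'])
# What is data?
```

After line 1: data = {'items': [41, 7], 'count': 2}
After line 2 (append 41 + 7 = 48): data = {'items': [41, 7, 48], 'count': 2}
After line 3 (count = len(items) = 3): data = {'items': [41, 7, 48], 'count': 3}

{'items': [41, 7, 48], 'count': 3}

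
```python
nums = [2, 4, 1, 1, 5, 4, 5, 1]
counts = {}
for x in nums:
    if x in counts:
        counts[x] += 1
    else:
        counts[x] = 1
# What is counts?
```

Initial: counts = {}, nums = [2, 4, 1, 1, 5, 4, 5, 1]
See 2: counts = {2: 1}
See 4: counts = {2: 1, 4: 1}
See 1: counts = {2: 1, 4: 1, 1: 1}
See 1: counts = {2: 1, 4: 1, 1: 2}
See 5: counts = {2: 1, 4: 1, 1: 2, 5: 1}
See 4: counts = {2: 1, 4: 2, 1: 2, 5: 1}
See 5: counts = {2: 1, 4: 2, 1: 2, 5: 2}
See 1: counts = {2: 1, 4: 2, 1: 3, 5: 2}

{2: 1, 4: 2, 1: 3, 5: 2}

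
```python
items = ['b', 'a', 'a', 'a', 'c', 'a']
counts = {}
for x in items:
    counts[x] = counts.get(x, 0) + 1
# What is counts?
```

Initial: counts = {}, items = ['b', 'a', 'a', 'a', 'c', 'a']
See 'b': counts = {'b': 1}
See 'a': counts = {'b': 1, 'a': 1}
See 'a': counts = {'b': 1, 'a': 2}
See 'a': counts = {'b': 1, 'a': 3}
See 'c': counts = {'b': 1, 'a': 3, 'c': 1}
See 'a': counts = {'b': 1, 'a': 4, 'c': 1}

{'b': 1, 'a': 4, 'c': 1}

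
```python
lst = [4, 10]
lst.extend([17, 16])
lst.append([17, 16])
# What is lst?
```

After line 1: lst = [4, 10]
After line 2 (extend unpacks [17, 16]): lst = [4, 10, 17, 16]
After line 3 (append adds [17, 16] as single element): lst = [4, 10, 17, 16, [17, 16]]

[4, 10, 17, 16, [17, 16]]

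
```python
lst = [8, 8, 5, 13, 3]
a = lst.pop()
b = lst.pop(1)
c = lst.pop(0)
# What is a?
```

After line 1: lst = [8, 8, 5, 13, 3]
After line 2 (pop() -> a = 3): lst = [8, 8, 5, 13]
After line 3 (pop(1) -> b = 8): lst = [8, 5, 13]
After line 4 (pop(0) -> c = 8): lst = [5, 13]

3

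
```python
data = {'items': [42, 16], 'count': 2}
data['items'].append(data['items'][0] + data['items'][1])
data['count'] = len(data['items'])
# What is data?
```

After line 1: data = {'items': [42, 16], 'count': 2}
After line 2 (append 42 + 16 = 58): data = {'items': [42, 16, 58], 'count': 2}
After line 3 (count = len(items) = 3): data = {'items': [42, 16, 58], 'count': 3}

{'items': [42, 16, 58], 'count': 3}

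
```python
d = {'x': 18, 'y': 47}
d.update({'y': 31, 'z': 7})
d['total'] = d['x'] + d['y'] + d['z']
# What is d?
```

After line 1: d = {'x': 18, 'y': 47}
After line 2 (y overwritten, z added): d = {'x': 18, 'y': 31, 'z': 7}
After line 3 (total = 18 + 31 + 7 = 56): d = {'x': 18, 'y': 31, 'z': 7, 'total': 56}

{'x': 18, 'y': 31, 'z': 7, 'total': 56}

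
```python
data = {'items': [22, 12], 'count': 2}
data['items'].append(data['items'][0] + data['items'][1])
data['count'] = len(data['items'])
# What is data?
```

After line 1: data = {'items': [22, 12], 'count': 2}
After line 2 (append 22 + 12 = 34): data = {'items': [22, 12, 34], 'count': 2}
After line 3 (count = len(items) = 3): data = {'items': [22, 12, 34], 'count': 3}

{'items': [22, 12, 34], 'count': 3}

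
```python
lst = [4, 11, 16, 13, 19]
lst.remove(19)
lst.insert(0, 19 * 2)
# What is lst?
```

After line 1: lst = [4, 11, 16, 13, 19]
After line 2 (remove first 19): lst = [4, 11, 16, 13]
After line 3 (insert 38 at index 0): lst = [38, 4, 11, 16, 13]

[38, 4, 11, 16, 13]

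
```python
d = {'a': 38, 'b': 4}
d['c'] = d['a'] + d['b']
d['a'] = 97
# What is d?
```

After line 1: d = {'a': 38, 'b': 4}
After line 2 (d['c'] = 38 + 4): d = {'a': 38, 'b': 4, 'c': 42}
After line 3: d = {'a': 97, 'b': 4, 'c': 42}

{'a': 97, 'b': 4, 'c': 42}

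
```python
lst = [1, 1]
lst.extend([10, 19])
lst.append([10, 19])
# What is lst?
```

After line 1: lst = [1, 1]
After line 2 (extend unpacks [10, 19]): lst = [1, 1, 10, 19]
After line 3 (append adds [10, 19] as single element): lst = [1, 1, 10, 19, [10, 19]]

[1, 1, 10, 19, [10, 19]]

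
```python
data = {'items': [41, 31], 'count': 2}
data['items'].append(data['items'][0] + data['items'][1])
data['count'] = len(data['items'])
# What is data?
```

After line 1: data = {'items': [41, 31], 'count': 2}
After line 2 (append 41 + 31 = 72): data = {'items': [41, 31, 72], 'count': 2}
After line 3 (count = len(items) = 3): data = {'items': [41, 31, 72], 'count': 3}

{'items': [41, 31, 72], 'count': 3}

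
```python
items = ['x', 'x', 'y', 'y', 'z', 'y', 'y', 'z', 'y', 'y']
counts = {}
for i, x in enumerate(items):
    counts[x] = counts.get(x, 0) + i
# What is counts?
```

Initial: counts = {}, items = ['x', 'x', 'y', 'y', 'z', 'y', 'y', 'z', 'y', 'y']
i=0, x='x': counts = {'x': 0}
i=1, x='x': counts = {'x': 1}
i=2, x='y': counts = {'x': 1, 'y': 2}
i=3, x='y': counts = {'x': 1, 'y': 5}
i=4, x='z': counts = {'x': 1, 'y': 5, 'z': 4}
i=5, x='y': counts = {'x': 1, 'y': 10, 'z': 4}
i=6, x='y': counts = {'x': 1, 'y': 16, 'z': 4}
i=7, x='z': counts = {'x': 1, 'y': 16, 'z': 11}
i=8, x='y': counts = {'x': 1, 'y': 24, 'z': 11}
i=9, x='y': counts = {'x': 1, 'y': 33, 'z': 11}

{'x': 1, 'y': 33, 'z': 11}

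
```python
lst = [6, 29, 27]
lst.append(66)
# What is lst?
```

[6, 29, 27, 66]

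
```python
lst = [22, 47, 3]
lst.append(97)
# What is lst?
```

[22, 47, 3, 97]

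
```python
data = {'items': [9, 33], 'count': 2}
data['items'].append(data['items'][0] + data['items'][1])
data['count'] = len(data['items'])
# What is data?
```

After line 1: data = {'items': [9, 33], 'count': 2}
After line 2 (append 9 + 33 = 42): data = {'items': [9, 33, 42], 'count': 2}
After line 3 (count = len(items) = 3): data = {'items': [9, 33, 42], 'count': 3}

{'items': [9, 33, 42], 'count': 3}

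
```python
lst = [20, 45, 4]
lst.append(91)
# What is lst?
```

[20, 45, 4, 91]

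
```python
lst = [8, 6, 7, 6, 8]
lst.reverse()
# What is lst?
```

[8, 6, 7, 6, 8]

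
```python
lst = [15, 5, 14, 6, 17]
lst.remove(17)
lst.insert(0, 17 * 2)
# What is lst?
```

After line 1: lst = [15, 5, 14, 6, 17]
After line 2 (remove first 17): lst = [15, 5, 14, 6]
After line 3 (insert 34 at index 0): lst = [34, 15, 5, 14, 6]

[34, 15, 5, 14, 6]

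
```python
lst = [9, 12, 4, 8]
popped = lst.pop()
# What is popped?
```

8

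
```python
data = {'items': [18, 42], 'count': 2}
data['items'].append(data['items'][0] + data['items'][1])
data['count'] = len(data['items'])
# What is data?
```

After line 1: data = {'items': [18, 42], 'count': 2}
After line 2 (append 18 + 42 = 60): data = {'items': [18, 42, 60], 'count': 2}
After line 3 (count = len(items) = 3): data = {'items': [18, 42, 60], 'count': 3}

{'items': [18, 42, 60], 'count': 3}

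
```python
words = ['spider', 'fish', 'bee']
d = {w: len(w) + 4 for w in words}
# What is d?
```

{'spider': 10, 'fish': 8, 'bee': 7}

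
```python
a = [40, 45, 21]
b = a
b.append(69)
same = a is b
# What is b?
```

After line 1: a = [40, 45, 21]
After line 2 (b = a is an alias, same object): a = [40, 45, 21], b = [40, 45, 21]
After line 3 (b.append mutates the shared list): a = [40, 45, 21, 69], b = [40, 45, 21, 69]
After line 4 (same = a is b; same object -> True): same = True

[40, 45, 21, 69]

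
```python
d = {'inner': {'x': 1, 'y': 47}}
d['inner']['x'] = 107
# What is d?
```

After line 1: d = {'inner': {'x': 1, 'y': 47}}
After line 2 (inner x overwritten): d = {'inner': {'x': 107, 'y': 47}}

{'inner': {'x': 107, 'y': 47}}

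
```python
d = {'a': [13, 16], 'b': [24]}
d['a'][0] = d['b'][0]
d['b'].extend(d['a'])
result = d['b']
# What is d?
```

After line 1: d = {'a': [13, 16], 'b': [24]}
After line 2 (a[0] = b[0] = 24): d = {'a': [24, 16], 'b': [24]}
After line 3 (b.extend(a) appends [24, 16]): d = {'a': [24, 16], 'b': [24, 24, 16]}
After line 4: result = d['b'] = [24, 24, 16]

{'a': [24, 16], 'b': [24, 24, 16]}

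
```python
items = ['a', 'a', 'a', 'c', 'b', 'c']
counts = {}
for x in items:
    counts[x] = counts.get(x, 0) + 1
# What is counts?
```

Initial: counts = {}, items = ['a', 'a', 'a', 'c', 'b', 'c']
See 'a': counts = {'a': 1}
See 'a': counts = {'a': 2}
See 'a': counts = {'a': 3}
See 'c': counts = {'a': 3, 'c': 1}
See 'b': counts = {'a': 3, 'c': 1, 'b': 1}
See 'c': counts = {'a': 3, 'c': 2, 'b': 1}

{'a': 3, 'c': 2, 'b': 1}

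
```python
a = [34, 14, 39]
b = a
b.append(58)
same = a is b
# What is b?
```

After line 1: a = [34, 14, 39]
After line 2 (b = a is an alias, same object): a = [34, 14, 39], b = [34, 14, 39]
After line 3 (b.append mutates the shared list): a = [34, 14, 39, 58], b = [34, 14, 39, 58]
After line 4 (same = a is b; same object -> True): same = True

[34, 14, 39, 58]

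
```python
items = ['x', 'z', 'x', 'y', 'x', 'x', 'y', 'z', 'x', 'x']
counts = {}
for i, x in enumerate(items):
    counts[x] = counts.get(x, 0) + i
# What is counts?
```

Initial: counts = {}, items = ['x', 'z', 'x', 'y', 'x', 'x', 'y', 'z', 'x', 'x']
i=0, x='x': counts = {'x': 0}
i=1, x='z': counts = {'x': 0, 'z': 1}
i=2, x='x': counts = {'x': 2, 'z': 1}
i=3, x='y': counts = {'x': 2, 'z': 1, 'y': 3}
i=4, x='x': counts = {'x': 6, 'z': 1, 'y': 3}
i=5, x='x': counts = {'x': 11, 'z': 1, 'y': 3}
i=6, x='y': counts = {'x': 11, 'z': 1, 'y': 9}
i=7, x='z': counts = {'x': 11, 'z': 8, 'y': 9}
i=8, x='x': counts = {'x': 19, 'z': 8, 'y': 9}
i=9, x='x': counts = {'x': 28, 'z': 8, 'y': 9}

{'x': 28, 'z': 8, 'y': 9}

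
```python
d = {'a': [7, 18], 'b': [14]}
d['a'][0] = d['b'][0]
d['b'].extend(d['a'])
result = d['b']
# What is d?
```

After line 1: d = {'a': [7, 18], 'b': [14]}
After line 2 (a[0] = b[0] = 14): d = {'a': [14, 18], 'b': [14]}
After line 3 (b.extend(a) appends [14, 18]): d = {'a': [14, 18], 'b': [14, 14, 18]}
After line 4: result = d['b'] = [14, 14, 18]

{'a': [14, 18], 'b': [14, 14, 18]}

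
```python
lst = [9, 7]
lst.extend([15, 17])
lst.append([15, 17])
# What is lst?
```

After line 1: lst = [9, 7]
After line 2 (extend unpacks [15, 17]): lst = [9, 7, 15, 17]
After line 3 (append adds [15, 17] as single element): lst = [9, 7, 15, 17, [15, 17]]

[9, 7, 15, 17, [15, 17]]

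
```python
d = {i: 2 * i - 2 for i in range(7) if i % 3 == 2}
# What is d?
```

{2: 2, 5: 8}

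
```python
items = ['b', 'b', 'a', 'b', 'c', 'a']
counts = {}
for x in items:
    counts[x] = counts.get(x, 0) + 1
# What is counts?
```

Initial: counts = {}, items = ['b', 'b', 'a', 'b', 'c', 'a']
See 'b': counts = {'b': 1}
See 'b': counts = {'b': 2}
See 'a': counts = {'b': 2, 'a': 1}
See 'b': counts = {'b': 3, 'a': 1}
See 'c': counts = {'b': 3, 'a': 1, 'c': 1}
See 'a': counts = {'b': 3, 'a': 2, 'c': 1}

{'b': 3, 'a': 2, 'c': 1}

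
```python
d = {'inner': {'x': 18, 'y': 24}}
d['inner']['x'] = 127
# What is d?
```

After line 1: d = {'inner': {'x': 18, 'y': 24}}
After line 2 (inner x overwritten): d = {'inner': {'x': 127, 'y': 24}}

{'inner': {'x': 127, 'y': 24}}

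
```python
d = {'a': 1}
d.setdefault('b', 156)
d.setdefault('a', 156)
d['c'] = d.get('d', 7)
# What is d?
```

After line 1: d = {'a': 1}
After line 2 (setdefault adds 'b'=156): d = {'a': 1, 'b': 156}
After line 3 (setdefault 'a' no-op, already exists): d = {'a': 1, 'b': 156}
After line 4 (get('d', 7) returns default since 'd' not in d): d = {'a': 1, 'b': 156, 'c': 7}

{'a': 1, 'b': 156, 'c': 7}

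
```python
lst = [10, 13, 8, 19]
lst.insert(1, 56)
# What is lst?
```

[10, 56, 13, 8, 19]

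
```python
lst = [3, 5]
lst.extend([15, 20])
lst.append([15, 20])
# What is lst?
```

After line 1: lst = [3, 5]
After line 2 (extend unpacks [15, 20]): lst = [3, 5, 15, 20]
After line 3 (append adds [15, 20] as single element): lst = [3, 5, 15, 20, [15, 20]]

[3, 5, 15, 20, [15, 20]]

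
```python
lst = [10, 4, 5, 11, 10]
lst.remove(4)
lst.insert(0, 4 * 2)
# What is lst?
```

After line 1: lst = [10, 4, 5, 11, 10]
After line 2 (remove first 4): lst = [10, 5, 11, 10]
After line 3 (insert 8 at index 0): lst = [8, 10, 5, 11, 10]

[8, 10, 5, 11, 10]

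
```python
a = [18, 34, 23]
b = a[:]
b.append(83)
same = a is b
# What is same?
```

After line 1: a = [18, 34, 23]
After line 2 (b = a[:] is a shallow copy, new object): a = [18, 34, 23], b = [18, 34, 23]
After line 3 (append only mutates b): a = [18, 34, 23], b = [18, 34, 23, 83]
After line 4 (same = a is b; different objects -> False): same = False

False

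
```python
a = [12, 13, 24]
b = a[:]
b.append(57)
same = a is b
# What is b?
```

After line 1: a = [12, 13, 24]
After line 2 (b = a[:] is a shallow copy, new object): a = [12, 13, 24], b = [12, 13, 24]
After line 3 (append only mutates b): a = [12, 13, 24], b = [12, 13, 24, 57]
After line 4 (same = a is b; different objects -> False): same = False

[12, 13, 24, 57]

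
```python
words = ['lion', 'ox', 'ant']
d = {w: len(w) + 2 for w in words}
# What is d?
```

{'lion': 6, 'ox': 4, 'ant': 5}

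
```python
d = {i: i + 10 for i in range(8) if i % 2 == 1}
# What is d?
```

{1: 11, 3: 13, 5: 15, 7: 17}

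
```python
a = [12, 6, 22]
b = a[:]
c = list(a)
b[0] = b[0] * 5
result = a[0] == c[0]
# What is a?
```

After line 1: a = [12, 6, 22]
After line 2 (b = a[:], copy): a = [12, 6, 22], b = [12, 6, 22]
After line 3 (c = list(a) is a copy, new object): c = [12, 6, 22]
After line 4 (b[0] = 12 * 5 = 60; only b mutates (copy)): a = [12, 6, 22], b = [60, 6, 22], c = [12, 6, 22]
After line 5 (a[0] = 12, c[0] = 12; result = True)

[12, 6, 22]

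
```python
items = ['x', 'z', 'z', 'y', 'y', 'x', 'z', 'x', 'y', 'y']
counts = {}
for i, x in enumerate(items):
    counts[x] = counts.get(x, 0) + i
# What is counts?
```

Initial: counts = {}, items = ['x', 'z', 'z', 'y', 'y', 'x', 'z', 'x', 'y', 'y']
i=0, x='x': counts = {'x': 0}
i=1, x='z': counts = {'x': 0, 'z': 1}
i=2, x='z': counts = {'x': 0, 'z': 3}
i=3, x='y': counts = {'x': 0, 'z': 3, 'y': 3}
i=4, x='y': counts = {'x': 0, 'z': 3, 'y': 7}
i=5, x='x': counts = {'x': 5, 'z': 3, 'y': 7}
i=6, x='z': counts = {'x': 5, 'z': 9, 'y': 7}
i=7, x='x': counts = {'x': 12, 'z': 9, 'y': 7}
i=8, x='y': counts = {'x': 12, 'z': 9, 'y': 15}
i=9, x='y': counts = {'x': 12, 'z': 9, 'y': 24}

{'x': 12, 'z': 9, 'y': 24}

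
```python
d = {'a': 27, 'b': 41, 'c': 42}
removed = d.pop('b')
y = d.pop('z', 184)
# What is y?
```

After line 1: d = {'a': 27, 'b': 41, 'c': 42}
After line 2 (pop 'b' returns 41): d = {'a': 27, 'c': 42}, removed = 41
After line 3 (pop 'z' missing, returns default 184): d = {'a': 27, 'c': 42}, y = 184

184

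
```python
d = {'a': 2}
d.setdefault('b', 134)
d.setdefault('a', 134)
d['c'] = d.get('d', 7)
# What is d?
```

After line 1: d = {'a': 2}
After line 2 (setdefault adds 'b'=134): d = {'a': 2, 'b': 134}
After line 3 (setdefault 'a' no-op, already exists): d = {'a': 2, 'b': 134}
After line 4 (get('d', 7) returns default since 'd' not in d): d = {'a': 2, 'b': 134, 'c': 7}

{'a': 2, 'b': 134, 'c': 7}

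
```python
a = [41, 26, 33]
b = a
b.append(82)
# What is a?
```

After line 1: a = [41, 26, 33]
After line 2 (b = a is an alias, same object): a = [41, 26, 33], b = [41, 26, 33]
After line 3 (b.append mutates the shared list): a = [41, 26, 33, 82], b = [41, 26, 33, 82]

[41, 26, 33, 82]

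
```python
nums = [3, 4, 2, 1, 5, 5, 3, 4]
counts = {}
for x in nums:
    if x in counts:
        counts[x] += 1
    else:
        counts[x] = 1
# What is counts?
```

Initial: counts = {}, nums = [3, 4, 2, 1, 5, 5, 3, 4]
See 3: counts = {3: 1}
See 4: counts = {3: 1, 4: 1}
See 2: counts = {3: 1, 4: 1, 2: 1}
See 1: counts = {3: 1, 4: 1, 2: 1, 1: 1}
See 5: counts = {3: 1, 4: 1, 2: 1, 1: 1, 5: 1}
See 5: counts = {3: 1, 4: 1, 2: 1, 1: 1, 5: 2}
See 3: counts = {3: 2, 4: 1, 2: 1, 1: 1, 5: 2}
See 4: counts = {3: 2, 4: 2, 2: 1, 1: 1, 5: 2}

{3: 2, 4: 2, 2: 1, 1: 1, 5: 2}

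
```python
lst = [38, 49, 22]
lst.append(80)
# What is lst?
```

[38, 49, 22, 80]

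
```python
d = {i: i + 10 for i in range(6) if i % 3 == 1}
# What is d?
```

{1: 11, 4: 14}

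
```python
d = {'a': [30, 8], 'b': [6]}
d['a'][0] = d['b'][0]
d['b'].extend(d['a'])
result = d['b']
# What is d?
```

After line 1: d = {'a': [30, 8], 'b': [6]}
After line 2 (a[0] = b[0] = 6): d = {'a': [6, 8], 'b': [6]}
After line 3 (b.extend(a) appends [6, 8]): d = {'a': [6, 8], 'b': [6, 6, 8]}
After line 4: result = d['b'] = [6, 6, 8]

{'a': [6, 8], 'b': [6, 6, 8]}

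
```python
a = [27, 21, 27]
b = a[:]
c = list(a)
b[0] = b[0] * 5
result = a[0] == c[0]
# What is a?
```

After line 1: a = [27, 21, 27]
After line 2 (b = a[:], copy): a = [27, 21, 27], b = [27, 21, 27]
After line 3 (c = list(a) is a copy, new object): c = [27, 21, 27]
After line 4 (b[0] = 27 * 5 = 135; only b mutates (copy)): a = [27, 21, 27], b = [135, 21, 27], c = [27, 21, 27]
After line 5 (a[0] = 27, c[0] = 27; result = True)

[27, 21, 27]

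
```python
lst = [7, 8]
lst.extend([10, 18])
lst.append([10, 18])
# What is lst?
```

After line 1: lst = [7, 8]
After line 2 (extend unpacks [10, 18]): lst = [7, 8, 10, 18]
After line 3 (append adds [10, 18] as single element): lst = [7, 8, 10, 18, [10, 18]]

[7, 8, 10, 18, [10, 18]]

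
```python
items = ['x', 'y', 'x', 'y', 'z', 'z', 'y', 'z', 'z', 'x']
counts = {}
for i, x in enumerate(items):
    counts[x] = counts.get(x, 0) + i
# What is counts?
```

Initial: counts = {}, items = ['x', 'y', 'x', 'y', 'z', 'z', 'y', 'z', 'z', 'x']
i=0, x='x': counts = {'x': 0}
i=1, x='y': counts = {'x': 0, 'y': 1}
i=2, x='x': counts = {'x': 2, 'y': 1}
i=3, x='y': counts = {'x': 2, 'y': 4}
i=4, x='z': counts = {'x': 2, 'y': 4, 'z': 4}
i=5, x='z': counts = {'x': 2, 'y': 4, 'z': 9}
i=6, x='y': counts = {'x': 2, 'y': 10, 'z': 9}
i=7, x='z': counts = {'x': 2, 'y': 10, 'z': 16}
i=8, x='z': counts = {'x': 2, 'y': 10, 'z': 24}
i=9, x='x': counts = {'x': 11, 'y': 10, 'z': 24}

{'x': 11, 'y': 10, 'z': 24}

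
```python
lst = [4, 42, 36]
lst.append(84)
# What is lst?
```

[4, 42, 36, 84]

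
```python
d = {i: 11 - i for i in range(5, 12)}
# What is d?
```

{5: 6, 6: 5, 7: 4, 8: 3, 9: 2, 10: 1, 11: 0}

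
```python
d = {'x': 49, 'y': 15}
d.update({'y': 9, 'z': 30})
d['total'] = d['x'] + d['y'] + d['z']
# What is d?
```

After line 1: d = {'x': 49, 'y': 15}
After line 2 (y overwritten, z added): d = {'x': 49, 'y': 9, 'z': 30}
After line 3 (total = 49 + 9 + 30 = 88): d = {'x': 49, 'y': 9, 'z': 30, 'total': 88}

{'x': 49, 'y': 9, 'z': 30, 'total': 88}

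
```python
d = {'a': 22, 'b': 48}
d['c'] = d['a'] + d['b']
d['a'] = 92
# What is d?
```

After line 1: d = {'a': 22, 'b': 48}
After line 2 (d['c'] = 22 + 48): d = {'a': 22, 'b': 48, 'c': 70}
After line 3: d = {'a': 92, 'b': 48, 'c': 70}

{'a': 92, 'b': 48, 'c': 70}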